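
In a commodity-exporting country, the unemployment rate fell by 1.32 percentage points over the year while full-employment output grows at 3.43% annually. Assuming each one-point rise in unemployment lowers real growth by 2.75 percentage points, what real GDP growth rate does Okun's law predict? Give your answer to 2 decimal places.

7.06%

Growth-rate Okun's law: g_Y = g_Y* - β × Δu.
g_Y = 3.43 - 2.75 × (-1.32) = 3.43 + 3.63 = 7.06%, i.e. 7.06% to 2 d.p.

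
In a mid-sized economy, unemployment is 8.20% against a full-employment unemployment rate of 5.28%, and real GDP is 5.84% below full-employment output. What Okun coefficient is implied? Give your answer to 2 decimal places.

Okun's law: output gap = -β × (u - u*).
-5.84 = -β × (8.2 - 5.28) = -β × 2.92, so β = 5.84/2.92 = 2.00.

β ≈ 2.00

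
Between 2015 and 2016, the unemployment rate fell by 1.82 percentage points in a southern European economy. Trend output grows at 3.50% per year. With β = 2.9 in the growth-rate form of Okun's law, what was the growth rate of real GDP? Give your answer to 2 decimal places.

Growth-rate Okun's law: g_Y = g_Y* - β × Δu.
g_Y = 3.50 - 2.9 × (-1.82) = 3.5 + 5.278 = 8.778%, i.e. 8.78% to 2 d.p.

8.78%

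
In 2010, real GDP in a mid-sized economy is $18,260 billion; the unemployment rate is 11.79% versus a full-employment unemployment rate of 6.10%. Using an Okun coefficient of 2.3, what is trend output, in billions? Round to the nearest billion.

Unemployment gap = 11.79 - 6.1 = 5.69 points, so output gap = -2.3 × 5.69 = -13.087%.
Since Y = Y* × (1 + gap/100), Y* = 18260/0.86913 ≈ 21010 billion.

$21,010 billion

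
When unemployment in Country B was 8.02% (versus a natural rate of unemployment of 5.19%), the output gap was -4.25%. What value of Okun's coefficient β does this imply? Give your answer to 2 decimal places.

β ≈ 1.50

Okun's law: output gap = -β × (u - u*).
-4.25 = -β × (8.02 - 5.19) = -β × 2.83, so β = 4.25/2.83 = 1.50.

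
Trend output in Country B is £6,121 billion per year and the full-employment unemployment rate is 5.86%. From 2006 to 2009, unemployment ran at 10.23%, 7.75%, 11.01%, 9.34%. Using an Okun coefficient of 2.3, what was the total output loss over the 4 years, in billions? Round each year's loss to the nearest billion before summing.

Year 2006: gap = -2.3 × (10.23 - 5.86) = -10.051%, loss ≈ 6121 × 10.051/100 ≈ 615.
Year 2007: gap = -2.3 × (7.75 - 5.86) = -4.347%, loss ≈ 6121 × 4.347/100 ≈ 266.
Year 2008: gap = -2.3 × (11.01 - 5.86) = -11.845%, loss ≈ 6121 × 11.845/100 ≈ 725.
Year 2009: gap = -2.3 × (9.34 - 5.86) = -8.004%, loss ≈ 6121 × 8.004/100 ≈ 490.
Total lost output = 615 + 266 + 725 + 490 = 2096 billion.

£2,096 billion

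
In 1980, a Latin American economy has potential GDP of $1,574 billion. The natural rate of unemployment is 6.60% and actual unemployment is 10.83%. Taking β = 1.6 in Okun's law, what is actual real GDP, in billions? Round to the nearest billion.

$1,467 billion

Unemployment gap = 10.83 - 6.6 = 4.23 points, so the output gap is -1.6 × 4.23 = -6.768%.
Actual GDP = 1574 × (1 - 6.768/100) = 1574 × 0.93232 ≈ 1467 billion.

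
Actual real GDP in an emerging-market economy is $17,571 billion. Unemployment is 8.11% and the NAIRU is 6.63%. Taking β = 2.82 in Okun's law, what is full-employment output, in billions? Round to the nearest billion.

Unemployment gap = 8.11 - 6.63 = 1.48 points, so output gap = -2.82 × 1.48 = -4.1736%.
Since Y = Y* × (1 + gap/100), Y* = 17571/0.958264 ≈ 18336 billion.

$18,336 billion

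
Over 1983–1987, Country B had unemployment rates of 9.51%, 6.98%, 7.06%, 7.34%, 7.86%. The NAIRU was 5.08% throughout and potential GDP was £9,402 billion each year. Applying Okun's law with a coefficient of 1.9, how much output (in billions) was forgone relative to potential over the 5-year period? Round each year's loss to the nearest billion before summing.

£2,385 billion

Year 1983: gap = -1.9 × (9.51 - 5.08) = -8.417%, loss ≈ 9402 × 8.417/100 ≈ 791.
Year 1984: gap = -1.9 × (6.98 - 5.08) = -3.61%, loss ≈ 9402 × 3.61/100 ≈ 339.
Year 1985: gap = -1.9 × (7.06 - 5.08) = -3.762%, loss ≈ 9402 × 3.762/100 ≈ 354.
Year 1986: gap = -1.9 × (7.34 - 5.08) = -4.294%, loss ≈ 9402 × 4.294/100 ≈ 404.
Year 1987: gap = -1.9 × (7.86 - 5.08) = -5.282%, loss ≈ 9402 × 5.282/100 ≈ 497.
Total lost output = 791 + 339 + 354 + 404 + 497 = 2385 billion.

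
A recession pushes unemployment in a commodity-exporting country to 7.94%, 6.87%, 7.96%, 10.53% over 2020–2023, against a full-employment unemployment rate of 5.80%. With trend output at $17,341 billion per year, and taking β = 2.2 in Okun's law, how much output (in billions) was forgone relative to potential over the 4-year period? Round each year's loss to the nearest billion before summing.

$3,853 billion

Year 2020: gap = -2.2 × (7.94 - 5.8) = -4.708%, loss ≈ 17341 × 4.708/100 ≈ 816.
Year 2021: gap = -2.2 × (6.87 - 5.8) = -2.354%, loss ≈ 17341 × 2.354/100 ≈ 408.
Year 2022: gap = -2.2 × (7.96 - 5.8) = -4.752%, loss ≈ 17341 × 4.752/100 ≈ 824.
Year 2023: gap = -2.2 × (10.53 - 5.8) = -10.406%, loss ≈ 17341 × 10.406/100 ≈ 1805.
Total lost output = 816 + 408 + 824 + 1805 = 3853 billion.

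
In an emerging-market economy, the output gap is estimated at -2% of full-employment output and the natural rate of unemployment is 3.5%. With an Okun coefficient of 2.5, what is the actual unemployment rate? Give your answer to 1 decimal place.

4.3%

From Okun's law, u - u* = -(output gap)/β = -(-2)/2.5 = 0.8 points.
So u = 3.5 + 0.8 = 4.3%.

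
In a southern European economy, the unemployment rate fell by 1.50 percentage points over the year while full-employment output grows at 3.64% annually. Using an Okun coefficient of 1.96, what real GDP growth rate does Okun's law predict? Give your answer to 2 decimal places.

6.58%

Growth-rate Okun's law: g_Y = g_Y* - β × Δu.
g_Y = 3.64 - 1.96 × (-1.50) = 3.64 + 2.94 = 6.58%, i.e. 6.58% to 2 d.p.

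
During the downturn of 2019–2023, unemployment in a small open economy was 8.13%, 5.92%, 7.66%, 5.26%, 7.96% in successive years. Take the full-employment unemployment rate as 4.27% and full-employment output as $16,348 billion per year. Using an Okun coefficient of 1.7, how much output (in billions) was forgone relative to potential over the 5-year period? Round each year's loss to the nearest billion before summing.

Year 2019: gap = -1.7 × (8.13 - 4.27) = -6.562%, loss ≈ 16348 × 6.562/100 ≈ 1073.
Year 2020: gap = -1.7 × (5.92 - 4.27) = -2.805%, loss ≈ 16348 × 2.805/100 ≈ 459.
Year 2021: gap = -1.7 × (7.66 - 4.27) = -5.763%, loss ≈ 16348 × 5.763/100 ≈ 942.
Year 2022: gap = -1.7 × (5.26 - 4.27) = -1.683%, loss ≈ 16348 × 1.683/100 ≈ 275.
Year 2023: gap = -1.7 × (7.96 - 4.27) = -6.273%, loss ≈ 16348 × 6.273/100 ≈ 1026.
Total lost output = 1073 + 459 + 942 + 275 + 1026 = 3775 billion.

$3,775 billion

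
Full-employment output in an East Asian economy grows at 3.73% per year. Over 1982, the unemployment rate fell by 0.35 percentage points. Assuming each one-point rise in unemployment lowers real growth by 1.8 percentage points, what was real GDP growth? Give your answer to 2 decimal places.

Growth-rate Okun's law: g_Y = g_Y* - β × Δu.
g_Y = 3.73 - 1.8 × (-0.35) = 3.73 + 0.63 = 4.36%, i.e. 4.36% to 2 d.p.

4.36%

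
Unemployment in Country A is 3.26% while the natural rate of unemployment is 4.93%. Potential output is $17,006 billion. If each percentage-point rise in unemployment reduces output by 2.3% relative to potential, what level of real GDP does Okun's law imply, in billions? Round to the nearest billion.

Unemployment gap = 3.26 - 4.93 = -1.67 points, so the output gap is -2.3 × (-1.67) = 3.841%.
Actual GDP = 17006 × (1 + 3.841/100) = 17006 × 1.03841 ≈ 17659 billion.

$17,659 billion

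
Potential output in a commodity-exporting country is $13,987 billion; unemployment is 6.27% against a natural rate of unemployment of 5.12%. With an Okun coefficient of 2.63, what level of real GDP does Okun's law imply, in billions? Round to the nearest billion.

Unemployment gap = 6.27 - 5.12 = 1.15 points, so the output gap is -2.63 × 1.15 = -3.0245%.
Actual GDP = 13987 × (1 - 3.0245/100) = 13987 × 0.969755 ≈ 13564 billion.

$13,564 billion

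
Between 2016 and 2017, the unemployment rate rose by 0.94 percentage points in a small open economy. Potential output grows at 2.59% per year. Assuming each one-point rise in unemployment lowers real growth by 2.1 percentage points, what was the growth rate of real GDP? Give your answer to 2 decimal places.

0.62%

Growth-rate Okun's law: g_Y = g_Y* - β × Δu.
g_Y = 2.59 - 2.1 × (0.94) = 2.59 - 1.974 = 0.616%, i.e. 0.62% to 2 d.p.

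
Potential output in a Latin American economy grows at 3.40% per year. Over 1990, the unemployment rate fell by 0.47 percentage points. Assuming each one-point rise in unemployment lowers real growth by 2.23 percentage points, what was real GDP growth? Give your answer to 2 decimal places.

4.45%

Growth-rate Okun's law: g_Y = g_Y* - β × Δu.
g_Y = 3.40 - 2.23 × (-0.47) = 3.4 + 1.0481 = 4.4481%, i.e. 4.45% to 2 d.p.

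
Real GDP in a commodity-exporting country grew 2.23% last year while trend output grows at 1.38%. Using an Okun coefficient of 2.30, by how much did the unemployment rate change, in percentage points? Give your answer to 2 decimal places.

Growth-rate Okun's law: g_Y = g_Y* - β × Δu, so Δu = (g_Y* - g_Y)/β.
Δu = (1.38 - 2.23)/2.30 = -0.85/2.30 = -0.37 percentage points.

-0.37 percentage points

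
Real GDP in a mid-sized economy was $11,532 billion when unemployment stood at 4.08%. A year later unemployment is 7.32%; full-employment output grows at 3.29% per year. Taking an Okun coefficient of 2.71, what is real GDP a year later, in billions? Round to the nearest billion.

Δu = 7.32 - 4.08 = 3.24 points.
Okun's law (growth form): g_Y = g_Y* - β × Δu = 3.29 - 2.71 × (3.24) = 3.29 - 8.7804 = -5.4904%.
Real GDP in the next year = 11532 × (1 - 5.4904/100) = 11532 × 0.945096 ≈ 10899 billion.

$10,899 billion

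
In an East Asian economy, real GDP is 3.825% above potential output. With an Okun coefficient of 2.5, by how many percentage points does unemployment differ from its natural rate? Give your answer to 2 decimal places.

-1.53 percentage points

Okun's law: output gap = -β × (u - u*), so u - u* = -(output gap)/β.
u - u* = -(3.825)/2.5 = -1.53 percentage points.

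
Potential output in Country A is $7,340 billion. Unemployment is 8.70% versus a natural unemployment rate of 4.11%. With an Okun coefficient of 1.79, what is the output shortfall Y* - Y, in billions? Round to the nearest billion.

Output gap = -1.79 × (8.7 - 4.11) = -1.79 × 4.59 = -8.2161%.
Actual GDP ≈ 7340 × 0.917839 ≈ 6737 billion, so the shortfall is 7340 - 6737 = 603 billion.

$603 billion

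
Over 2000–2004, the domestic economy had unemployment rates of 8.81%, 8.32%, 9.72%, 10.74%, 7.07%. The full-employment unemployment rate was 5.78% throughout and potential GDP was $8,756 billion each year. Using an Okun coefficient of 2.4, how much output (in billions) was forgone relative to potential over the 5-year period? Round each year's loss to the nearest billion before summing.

$3,312 billion

Year 2000: gap = -2.4 × (8.81 - 5.78) = -7.272%, loss ≈ 8756 × 7.272/100 ≈ 637.
Year 2001: gap = -2.4 × (8.32 - 5.78) = -6.096%, loss ≈ 8756 × 6.096/100 ≈ 534.
Year 2002: gap = -2.4 × (9.72 - 5.78) = -9.456%, loss ≈ 8756 × 9.456/100 ≈ 828.
Year 2003: gap = -2.4 × (10.74 - 5.78) = -11.904%, loss ≈ 8756 × 11.904/100 ≈ 1042.
Year 2004: gap = -2.4 × (7.07 - 5.78) = -3.096%, loss ≈ 8756 × 3.096/100 ≈ 271.
Total lost output = 637 + 534 + 828 + 1042 + 271 = 3312 billion.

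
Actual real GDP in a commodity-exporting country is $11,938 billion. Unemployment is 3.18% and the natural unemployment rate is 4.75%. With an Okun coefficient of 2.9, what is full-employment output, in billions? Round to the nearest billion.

Unemployment gap = 3.18 - 4.75 = -1.57 points, so output gap = -2.9 × (-1.57) = 4.553%.
Since Y = Y* × (1 + gap/100), Y* = 11938/1.04553 ≈ 11418 billion.

$11,418 billion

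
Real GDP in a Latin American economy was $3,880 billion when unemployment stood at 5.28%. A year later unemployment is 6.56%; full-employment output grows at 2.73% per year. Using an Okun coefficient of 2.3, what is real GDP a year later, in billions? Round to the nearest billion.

$3,872 billion

Δu = 6.56 - 5.28 = 1.28 points.
Okun's law (growth form): g_Y = g_Y* - β × Δu = 2.73 - 2.3 × (1.28) = 2.73 - 2.944 = -0.214%.
Real GDP in the next year = 3880 × (1 - 0.214/100) = 3880 × 0.99786 ≈ 3872 billion.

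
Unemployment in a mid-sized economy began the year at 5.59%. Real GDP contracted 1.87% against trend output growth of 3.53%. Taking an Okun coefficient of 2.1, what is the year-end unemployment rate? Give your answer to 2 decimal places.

8.16%

Growth-rate Okun's law: g_Y = g_Y* - β × Δu, so Δu = (g_Y* - g_Y)/β.
Δu = (3.53 + 1.87)/2.1 = 5.4/2.1 = 2.57 percentage points.
Year-end unemployment = 5.59 + 2.57 = 8.16%.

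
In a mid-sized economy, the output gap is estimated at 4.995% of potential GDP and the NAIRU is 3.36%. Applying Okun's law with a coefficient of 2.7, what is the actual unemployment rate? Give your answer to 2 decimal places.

From Okun's law, u - u* = -(output gap)/β = -(4.995)/2.7 = -1.85 points.
So u = 3.36 - 1.85 = 1.51%.

1.51%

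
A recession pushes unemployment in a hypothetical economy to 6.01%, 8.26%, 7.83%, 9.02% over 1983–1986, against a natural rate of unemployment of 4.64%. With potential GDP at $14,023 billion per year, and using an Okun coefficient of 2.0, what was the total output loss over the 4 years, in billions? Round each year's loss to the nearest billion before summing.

$3,522 billion

Year 1983: gap = -2.0 × (6.01 - 4.64) = -2.74%, loss ≈ 14023 × 2.74/100 ≈ 384.
Year 1984: gap = -2.0 × (8.26 - 4.64) = -7.24%, loss ≈ 14023 × 7.24/100 ≈ 1015.
Year 1985: gap = -2.0 × (7.83 - 4.64) = -6.38%, loss ≈ 14023 × 6.38/100 ≈ 895.
Year 1986: gap = -2.0 × (9.02 - 4.64) = -8.76%, loss ≈ 14023 × 8.76/100 ≈ 1228.
Total lost output = 384 + 1015 + 895 + 1228 = 3522 billion.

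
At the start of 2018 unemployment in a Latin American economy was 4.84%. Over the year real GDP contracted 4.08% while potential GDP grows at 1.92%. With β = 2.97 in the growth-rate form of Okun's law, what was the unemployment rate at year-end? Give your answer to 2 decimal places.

6.86%

Growth-rate Okun's law: g_Y = g_Y* - β × Δu, so Δu = (g_Y* - g_Y)/β.
Δu = (1.92 + 4.08)/2.97 = 6/2.97 = 2.02 percentage points.
Year-end unemployment = 4.84 + 2.02 = 6.86%.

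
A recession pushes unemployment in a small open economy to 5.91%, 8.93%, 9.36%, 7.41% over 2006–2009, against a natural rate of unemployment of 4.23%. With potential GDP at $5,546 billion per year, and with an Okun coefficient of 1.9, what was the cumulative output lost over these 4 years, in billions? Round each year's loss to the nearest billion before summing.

$1,548 billion

Year 2006: gap = -1.9 × (5.91 - 4.23) = -3.192%, loss ≈ 5546 × 3.192/100 ≈ 177.
Year 2007: gap = -1.9 × (8.93 - 4.23) = -8.93%, loss ≈ 5546 × 8.93/100 ≈ 495.
Year 2008: gap = -1.9 × (9.36 - 4.23) = -9.747%, loss ≈ 5546 × 9.747/100 ≈ 541.
Year 2009: gap = -1.9 × (7.41 - 4.23) = -6.042%, loss ≈ 5546 × 6.042/100 ≈ 335.
Total lost output = 177 + 495 + 541 + 335 = 1548 billion.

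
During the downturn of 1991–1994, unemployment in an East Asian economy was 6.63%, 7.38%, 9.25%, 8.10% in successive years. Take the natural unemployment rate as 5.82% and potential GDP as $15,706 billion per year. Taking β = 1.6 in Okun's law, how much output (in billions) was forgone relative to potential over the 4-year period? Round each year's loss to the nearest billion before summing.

Year 1991: gap = -1.6 × (6.63 - 5.82) = -1.296%, loss ≈ 15706 × 1.296/100 ≈ 204.
Year 1992: gap = -1.6 × (7.38 - 5.82) = -2.496%, loss ≈ 15706 × 2.496/100 ≈ 392.
Year 1993: gap = -1.6 × (9.25 - 5.82) = -5.488%, loss ≈ 15706 × 5.488/100 ≈ 862.
Year 1994: gap = -1.6 × (8.1 - 5.82) = -3.648%, loss ≈ 15706 × 3.648/100 ≈ 573.
Total lost output = 204 + 392 + 862 + 573 = 2031 billion.

$2,031 billion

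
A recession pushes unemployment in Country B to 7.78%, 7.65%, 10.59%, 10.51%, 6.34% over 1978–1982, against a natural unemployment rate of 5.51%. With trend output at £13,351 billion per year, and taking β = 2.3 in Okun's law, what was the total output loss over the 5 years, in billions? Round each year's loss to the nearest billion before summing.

£4,704 billion

Year 1978: gap = -2.3 × (7.78 - 5.51) = -5.221%, loss ≈ 13351 × 5.221/100 ≈ 697.
Year 1979: gap = -2.3 × (7.65 - 5.51) = -4.922%, loss ≈ 13351 × 4.922/100 ≈ 657.
Year 1980: gap = -2.3 × (10.59 - 5.51) = -11.684%, loss ≈ 13351 × 11.684/100 ≈ 1560.
Year 1981: gap = -2.3 × (10.51 - 5.51) = -11.5%, loss ≈ 13351 × 11.5/100 ≈ 1535.
Year 1982: gap = -2.3 × (6.34 - 5.51) = -1.909%, loss ≈ 13351 × 1.909/100 ≈ 255.
Total lost output = 697 + 657 + 1560 + 1535 + 255 = 4704 billion.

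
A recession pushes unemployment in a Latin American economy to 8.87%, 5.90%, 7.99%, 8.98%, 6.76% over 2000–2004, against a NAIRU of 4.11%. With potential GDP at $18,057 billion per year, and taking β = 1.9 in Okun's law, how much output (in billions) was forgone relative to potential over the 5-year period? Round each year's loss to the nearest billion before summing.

Year 2000: gap = -1.9 × (8.87 - 4.11) = -9.044%, loss ≈ 18057 × 9.044/100 ≈ 1633.
Year 2001: gap = -1.9 × (5.9 - 4.11) = -3.401%, loss ≈ 18057 × 3.401/100 ≈ 614.
Year 2002: gap = -1.9 × (7.99 - 4.11) = -7.372%, loss ≈ 18057 × 7.372/100 ≈ 1331.
Year 2003: gap = -1.9 × (8.98 - 4.11) = -9.253%, loss ≈ 18057 × 9.253/100 ≈ 1671.
Year 2004: gap = -1.9 × (6.76 - 4.11) = -5.035%, loss ≈ 18057 × 5.035/100 ≈ 909.
Total lost output = 1633 + 614 + 1331 + 1671 + 909 = 6158 billion.

$6,158 billion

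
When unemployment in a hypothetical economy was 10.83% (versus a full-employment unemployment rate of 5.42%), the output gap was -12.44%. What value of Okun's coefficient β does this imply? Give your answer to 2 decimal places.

β ≈ 2.30

Okun's law: output gap = -β × (u - u*).
-12.44 = -β × (10.83 - 5.42) = -β × 5.41, so β = 12.44/5.41 = 2.30.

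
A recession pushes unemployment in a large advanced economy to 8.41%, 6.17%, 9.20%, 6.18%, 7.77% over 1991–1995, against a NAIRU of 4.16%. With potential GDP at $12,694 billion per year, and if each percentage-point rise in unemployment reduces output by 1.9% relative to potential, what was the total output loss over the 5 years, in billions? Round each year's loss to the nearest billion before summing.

Year 1991: gap = -1.9 × (8.41 - 4.16) = -8.075%, loss ≈ 12694 × 8.075/100 ≈ 1025.
Year 1992: gap = -1.9 × (6.17 - 4.16) = -3.819%, loss ≈ 12694 × 3.819/100 ≈ 485.
Year 1993: gap = -1.9 × (9.2 - 4.16) = -9.576%, loss ≈ 12694 × 9.576/100 ≈ 1216.
Year 1994: gap = -1.9 × (6.18 - 4.16) = -3.838%, loss ≈ 12694 × 3.838/100 ≈ 487.
Year 1995: gap = -1.9 × (7.77 - 4.16) = -6.859%, loss ≈ 12694 × 6.859/100 ≈ 871.
Total lost output = 1025 + 485 + 1216 + 487 + 871 = 4084 billion.

$4,084 billion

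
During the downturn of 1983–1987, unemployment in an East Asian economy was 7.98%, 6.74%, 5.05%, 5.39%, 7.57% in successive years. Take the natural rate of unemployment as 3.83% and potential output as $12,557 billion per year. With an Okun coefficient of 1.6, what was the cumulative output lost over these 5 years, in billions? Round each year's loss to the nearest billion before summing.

$2,728 billion

Year 1983: gap = -1.6 × (7.98 - 3.83) = -6.64%, loss ≈ 12557 × 6.64/100 ≈ 834.
Year 1984: gap = -1.6 × (6.74 - 3.83) = -4.656%, loss ≈ 12557 × 4.656/100 ≈ 585.
Year 1985: gap = -1.6 × (5.05 - 3.83) = -1.952%, loss ≈ 12557 × 1.952/100 ≈ 245.
Year 1986: gap = -1.6 × (5.39 - 3.83) = -2.496%, loss ≈ 12557 × 2.496/100 ≈ 313.
Year 1987: gap = -1.6 × (7.57 - 3.83) = -5.984%, loss ≈ 12557 × 5.984/100 ≈ 751.
Total lost output = 834 + 585 + 245 + 313 + 751 = 2728 billion.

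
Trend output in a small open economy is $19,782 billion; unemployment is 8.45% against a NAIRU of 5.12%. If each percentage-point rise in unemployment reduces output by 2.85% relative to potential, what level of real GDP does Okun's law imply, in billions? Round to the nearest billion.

$17,905 billion

Unemployment gap = 8.45 - 5.12 = 3.33 points, so the output gap is -2.85 × 3.33 = -9.4905%.
Actual GDP = 19782 × (1 - 9.4905/100) = 19782 × 0.905095 ≈ 17905 billion.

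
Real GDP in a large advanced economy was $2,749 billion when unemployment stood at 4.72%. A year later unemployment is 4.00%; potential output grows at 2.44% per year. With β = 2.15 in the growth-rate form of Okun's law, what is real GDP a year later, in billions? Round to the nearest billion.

Δu = 4 - 4.72 = -0.72 points.
Okun's law (growth form): g_Y = g_Y* - β × Δu = 2.44 - 2.15 × (-0.72) = 2.44 + 1.548 = 3.988%.
Real GDP in the next year = 2749 × (1 + 3.988/100) = 2749 × 1.03988 ≈ 2859 billion.

$2,859 billion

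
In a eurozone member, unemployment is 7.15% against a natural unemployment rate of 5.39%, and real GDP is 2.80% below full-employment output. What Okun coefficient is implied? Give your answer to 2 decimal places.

Okun's law: output gap = -β × (u - u*).
-2.80 = -β × (7.15 - 5.39) = -β × 1.76, so β = 2.8/1.76 = 1.59.

β ≈ 1.59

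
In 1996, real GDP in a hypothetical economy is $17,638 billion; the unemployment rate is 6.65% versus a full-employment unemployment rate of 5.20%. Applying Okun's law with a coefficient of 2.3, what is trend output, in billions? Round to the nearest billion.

Unemployment gap = 6.65 - 5.2 = 1.45 points, so output gap = -2.3 × 1.45 = -3.335%.
Since Y = Y* × (1 + gap/100), Y* = 17638/0.96665 ≈ 18247 billion.

$18,247 billion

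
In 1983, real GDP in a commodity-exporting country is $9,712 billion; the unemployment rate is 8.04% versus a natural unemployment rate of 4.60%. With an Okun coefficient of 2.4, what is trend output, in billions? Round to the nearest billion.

Unemployment gap = 8.04 - 4.6 = 3.44 points, so output gap = -2.4 × 3.44 = -8.256%.
Since Y = Y* × (1 + gap/100), Y* = 9712/0.91744 ≈ 10586 billion.

$10,586 billion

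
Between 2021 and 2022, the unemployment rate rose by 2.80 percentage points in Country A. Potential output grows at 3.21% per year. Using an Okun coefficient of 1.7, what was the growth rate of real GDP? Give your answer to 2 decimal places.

-1.55%

Growth-rate Okun's law: g_Y = g_Y* - β × Δu.
g_Y = 3.21 - 1.7 × (2.80) = 3.21 - 4.76 = -1.55%, i.e. -1.55% to 2 d.p.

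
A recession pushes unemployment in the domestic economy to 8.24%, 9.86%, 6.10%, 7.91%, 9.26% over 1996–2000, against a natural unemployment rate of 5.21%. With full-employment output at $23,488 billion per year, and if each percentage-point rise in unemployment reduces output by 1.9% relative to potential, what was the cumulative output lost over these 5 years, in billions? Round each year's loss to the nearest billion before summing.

Year 1996: gap = -1.9 × (8.24 - 5.21) = -5.757%, loss ≈ 23488 × 5.757/100 ≈ 1352.
Year 1997: gap = -1.9 × (9.86 - 5.21) = -8.835%, loss ≈ 23488 × 8.835/100 ≈ 2075.
Year 1998: gap = -1.9 × (6.1 - 5.21) = -1.691%, loss ≈ 23488 × 1.691/100 ≈ 397.
Year 1999: gap = -1.9 × (7.91 - 5.21) = -5.13%, loss ≈ 23488 × 5.13/100 ≈ 1205.
Year 2000: gap = -1.9 × (9.26 - 5.21) = -7.695%, loss ≈ 23488 × 7.695/100 ≈ 1807.
Total lost output = 1352 + 2075 + 397 + 1205 + 1807 = 6836 billion.

$6,836 billion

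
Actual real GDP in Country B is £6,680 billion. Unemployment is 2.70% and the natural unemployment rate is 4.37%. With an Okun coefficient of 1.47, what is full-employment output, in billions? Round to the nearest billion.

£6,520 billion

Unemployment gap = 2.7 - 4.37 = -1.67 points, so output gap = -1.47 × (-1.67) = 2.4549%.
Since Y = Y* × (1 + gap/100), Y* = 6680/1.024549 ≈ 6520 billion.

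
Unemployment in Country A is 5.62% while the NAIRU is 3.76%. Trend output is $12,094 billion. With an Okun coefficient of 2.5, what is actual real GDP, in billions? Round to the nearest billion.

$11,532 billion

Unemployment gap = 5.62 - 3.76 = 1.86 points, so the output gap is -2.5 × 1.86 = -4.65%.
Actual GDP = 12094 × (1 - 4.65/100) = 12094 × 0.9535 ≈ 11532 billion.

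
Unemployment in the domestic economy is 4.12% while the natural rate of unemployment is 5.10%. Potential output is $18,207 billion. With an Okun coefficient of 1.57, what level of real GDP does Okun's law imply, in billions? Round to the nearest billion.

Unemployment gap = 4.12 - 5.1 = -0.98 points, so the output gap is -1.57 × (-0.98) = 1.5386%.
Actual GDP = 18207 × (1 + 1.5386/100) = 18207 × 1.015386 ≈ 18487 billion.

$18,487 billion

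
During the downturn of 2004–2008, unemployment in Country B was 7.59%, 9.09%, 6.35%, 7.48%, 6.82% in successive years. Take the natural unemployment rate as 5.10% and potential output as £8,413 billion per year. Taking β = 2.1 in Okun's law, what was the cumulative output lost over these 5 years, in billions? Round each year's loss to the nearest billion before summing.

£2,090 billion

Year 2004: gap = -2.1 × (7.59 - 5.1) = -5.229%, loss ≈ 8413 × 5.229/100 ≈ 440.
Year 2005: gap = -2.1 × (9.09 - 5.1) = -8.379%, loss ≈ 8413 × 8.379/100 ≈ 705.
Year 2006: gap = -2.1 × (6.35 - 5.1) = -2.625%, loss ≈ 8413 × 2.625/100 ≈ 221.
Year 2007: gap = -2.1 × (7.48 - 5.1) = -4.998%, loss ≈ 8413 × 4.998/100 ≈ 420.
Year 2008: gap = -2.1 × (6.82 - 5.1) = -3.612%, loss ≈ 8413 × 3.612/100 ≈ 304.
Total lost output = 440 + 705 + 221 + 420 + 304 = 2090 billion.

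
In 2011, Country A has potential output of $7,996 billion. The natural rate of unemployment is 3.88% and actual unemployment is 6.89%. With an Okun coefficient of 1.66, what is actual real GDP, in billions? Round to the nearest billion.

Unemployment gap = 6.89 - 3.88 = 3.01 points, so the output gap is -1.66 × 3.01 = -4.9966%.
Actual GDP = 7996 × (1 - 4.9966/100) = 7996 × 0.950034 ≈ 7596 billion.

$7,596 billion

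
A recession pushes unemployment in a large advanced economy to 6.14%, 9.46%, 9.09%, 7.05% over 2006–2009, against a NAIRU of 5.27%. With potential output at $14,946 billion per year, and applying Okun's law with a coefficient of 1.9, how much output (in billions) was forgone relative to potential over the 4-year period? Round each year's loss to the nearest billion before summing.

$3,027 billion

Year 2006: gap = -1.9 × (6.14 - 5.27) = -1.653%, loss ≈ 14946 × 1.653/100 ≈ 247.
Year 2007: gap = -1.9 × (9.46 - 5.27) = -7.961%, loss ≈ 14946 × 7.961/100 ≈ 1190.
Year 2008: gap = -1.9 × (9.09 - 5.27) = -7.258%, loss ≈ 14946 × 7.258/100 ≈ 1085.
Year 2009: gap = -1.9 × (7.05 - 5.27) = -3.382%, loss ≈ 14946 × 3.382/100 ≈ 505.
Total lost output = 247 + 1190 + 1085 + 505 = 3027 billion.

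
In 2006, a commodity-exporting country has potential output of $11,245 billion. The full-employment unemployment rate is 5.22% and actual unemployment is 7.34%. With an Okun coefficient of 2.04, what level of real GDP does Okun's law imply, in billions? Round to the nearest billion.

Unemployment gap = 7.34 - 5.22 = 2.12 points, so the output gap is -2.04 × 2.12 = -4.3248%.
Actual GDP = 11245 × (1 - 4.3248/100) = 11245 × 0.956752 ≈ 10759 billion.

$10,759 billion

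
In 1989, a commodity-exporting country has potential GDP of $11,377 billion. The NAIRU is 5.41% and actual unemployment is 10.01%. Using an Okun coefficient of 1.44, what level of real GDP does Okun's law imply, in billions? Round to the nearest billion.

$10,623 billion

Unemployment gap = 10.01 - 5.41 = 4.6 points, so the output gap is -1.44 × 4.6 = -6.624%.
Actual GDP = 11377 × (1 - 6.624/100) = 11377 × 0.93376 ≈ 10623 billion.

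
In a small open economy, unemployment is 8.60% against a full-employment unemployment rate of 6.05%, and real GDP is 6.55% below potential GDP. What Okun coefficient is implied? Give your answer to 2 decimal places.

Okun's law: output gap = -β × (u - u*).
-6.55 = -β × (8.6 - 6.05) = -β × 2.55, so β = 6.55/2.55 = 2.57.

β ≈ 2.57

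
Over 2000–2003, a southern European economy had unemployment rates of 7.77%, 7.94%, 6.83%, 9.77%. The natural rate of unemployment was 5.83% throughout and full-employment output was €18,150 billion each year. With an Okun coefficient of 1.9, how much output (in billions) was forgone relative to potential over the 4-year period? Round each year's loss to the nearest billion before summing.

€3,101 billion

Year 2000: gap = -1.9 × (7.77 - 5.83) = -3.686%, loss ≈ 18150 × 3.686/100 ≈ 669.
Year 2001: gap = -1.9 × (7.94 - 5.83) = -4.009%, loss ≈ 18150 × 4.009/100 ≈ 728.
Year 2002: gap = -1.9 × (6.83 - 5.83) = -1.9%, loss ≈ 18150 × 1.9/100 ≈ 345.
Year 2003: gap = -1.9 × (9.77 - 5.83) = -7.486%, loss ≈ 18150 × 7.486/100 ≈ 1359.
Total lost output = 669 + 728 + 345 + 1359 = 3101 billion.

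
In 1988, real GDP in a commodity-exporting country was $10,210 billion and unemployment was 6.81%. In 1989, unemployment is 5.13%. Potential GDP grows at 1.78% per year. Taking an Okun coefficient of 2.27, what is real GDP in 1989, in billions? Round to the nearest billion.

$10,781 billion

Δu = 5.13 - 6.81 = -1.68 points.
Okun's law (growth form): g_Y = g_Y* - β × Δu = 1.78 - 2.27 × (-1.68) = 1.78 + 3.8136 = 5.5936%.
Real GDP in the next year = 10210 × (1 + 5.5936/100) = 10210 × 1.055936 ≈ 10781 billion.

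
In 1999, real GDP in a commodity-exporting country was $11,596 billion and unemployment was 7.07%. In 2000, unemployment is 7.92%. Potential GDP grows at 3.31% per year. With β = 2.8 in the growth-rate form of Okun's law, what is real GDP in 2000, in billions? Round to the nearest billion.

$11,704 billion

Δu = 7.92 - 7.07 = 0.85 points.
Okun's law (growth form): g_Y = g_Y* - β × Δu = 3.31 - 2.8 × (0.85) = 3.31 - 2.38 = 0.93%.
Real GDP in the next year = 11596 × (1 + 0.93/100) = 11596 × 1.0093 ≈ 11704 billion.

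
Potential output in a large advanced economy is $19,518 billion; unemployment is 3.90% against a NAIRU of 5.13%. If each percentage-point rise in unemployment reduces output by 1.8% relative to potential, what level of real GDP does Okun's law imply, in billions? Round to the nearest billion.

Unemployment gap = 3.9 - 5.13 = -1.23 points, so the output gap is -1.8 × (-1.23) = 2.214%.
Actual GDP = 19518 × (1 + 2.214/100) = 19518 × 1.02214 ≈ 19950 billion.

$19,950 billion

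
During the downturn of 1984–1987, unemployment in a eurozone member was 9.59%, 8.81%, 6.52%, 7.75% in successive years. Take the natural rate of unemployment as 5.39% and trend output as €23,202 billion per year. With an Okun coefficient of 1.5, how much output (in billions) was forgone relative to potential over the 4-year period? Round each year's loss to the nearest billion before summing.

€3,866 billion

Year 1984: gap = -1.5 × (9.59 - 5.39) = -6.3%, loss ≈ 23202 × 6.3/100 ≈ 1462.
Year 1985: gap = -1.5 × (8.81 - 5.39) = -5.13%, loss ≈ 23202 × 5.13/100 ≈ 1190.
Year 1986: gap = -1.5 × (6.52 - 5.39) = -1.695%, loss ≈ 23202 × 1.695/100 ≈ 393.
Year 1987: gap = -1.5 × (7.75 - 5.39) = -3.54%, loss ≈ 23202 × 3.54/100 ≈ 821.
Total lost output = 1462 + 1190 + 393 + 821 = 3866 billion.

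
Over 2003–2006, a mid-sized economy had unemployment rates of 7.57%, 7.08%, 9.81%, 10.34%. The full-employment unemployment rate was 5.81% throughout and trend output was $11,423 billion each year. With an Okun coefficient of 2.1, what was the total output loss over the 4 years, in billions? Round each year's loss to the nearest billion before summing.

Year 2003: gap = -2.1 × (7.57 - 5.81) = -3.696%, loss ≈ 11423 × 3.696/100 ≈ 422.
Year 2004: gap = -2.1 × (7.08 - 5.81) = -2.667%, loss ≈ 11423 × 2.667/100 ≈ 305.
Year 2005: gap = -2.1 × (9.81 - 5.81) = -8.4%, loss ≈ 11423 × 8.4/100 ≈ 960.
Year 2006: gap = -2.1 × (10.34 - 5.81) = -9.513%, loss ≈ 11423 × 9.513/100 ≈ 1087.
Total lost output = 422 + 305 + 960 + 1087 = 2774 billion.

$2,774 billion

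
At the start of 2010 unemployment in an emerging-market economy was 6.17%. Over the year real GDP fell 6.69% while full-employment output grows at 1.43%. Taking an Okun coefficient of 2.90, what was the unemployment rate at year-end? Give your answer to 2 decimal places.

8.97%

Growth-rate Okun's law: g_Y = g_Y* - β × Δu, so Δu = (g_Y* - g_Y)/β.
Δu = (1.43 + 6.69)/2.90 = 8.12/2.90 = 2.80 percentage points.
Year-end unemployment = 6.17 + 2.8 = 8.97%.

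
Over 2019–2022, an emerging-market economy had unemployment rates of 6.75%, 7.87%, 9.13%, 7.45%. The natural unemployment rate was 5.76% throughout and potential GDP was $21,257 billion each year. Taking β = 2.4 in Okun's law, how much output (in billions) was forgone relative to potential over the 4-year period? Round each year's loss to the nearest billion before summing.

Year 2019: gap = -2.4 × (6.75 - 5.76) = -2.376%, loss ≈ 21257 × 2.376/100 ≈ 505.
Year 2020: gap = -2.4 × (7.87 - 5.76) = -5.064%, loss ≈ 21257 × 5.064/100 ≈ 1076.
Year 2021: gap = -2.4 × (9.13 - 5.76) = -8.088%, loss ≈ 21257 × 8.088/100 ≈ 1719.
Year 2022: gap = -2.4 × (7.45 - 5.76) = -4.056%, loss ≈ 21257 × 4.056/100 ≈ 862.
Total lost output = 505 + 1076 + 1719 + 862 = 4162 billion.

$4,162 billion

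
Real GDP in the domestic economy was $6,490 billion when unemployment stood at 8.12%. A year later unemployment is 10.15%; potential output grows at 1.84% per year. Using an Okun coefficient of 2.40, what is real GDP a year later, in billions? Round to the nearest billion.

Δu = 10.15 - 8.12 = 2.03 points.
Okun's law (growth form): g_Y = g_Y* - β × Δu = 1.84 - 2.40 × (2.03) = 1.84 - 4.872 = -3.032%.
Real GDP in the next year = 6490 × (1 - 3.032/100) = 6490 × 0.96968 ≈ 6293 billion.

$6,293 billion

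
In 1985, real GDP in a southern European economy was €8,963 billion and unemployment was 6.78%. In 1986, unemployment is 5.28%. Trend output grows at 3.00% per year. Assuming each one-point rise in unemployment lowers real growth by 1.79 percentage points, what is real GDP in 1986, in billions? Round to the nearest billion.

Δu = 5.28 - 6.78 = -1.5 points.
Okun's law (growth form): g_Y = g_Y* - β × Δu = 3.00 - 1.79 × (-1.50) = 3 + 2.685 = 5.685%.
Real GDP in the next year = 8963 × (1 + 5.685/100) = 8963 × 1.05685 ≈ 9473 billion.

€9,473 billion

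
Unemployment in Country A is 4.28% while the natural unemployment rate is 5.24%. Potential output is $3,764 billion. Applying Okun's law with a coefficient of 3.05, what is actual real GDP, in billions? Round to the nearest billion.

Unemployment gap = 4.28 - 5.24 = -0.96 points, so the output gap is -3.05 × (-0.96) = 2.928%.
Actual GDP = 3764 × (1 + 2.928/100) = 3764 × 1.02928 ≈ 3874 billion.

$3,874 billion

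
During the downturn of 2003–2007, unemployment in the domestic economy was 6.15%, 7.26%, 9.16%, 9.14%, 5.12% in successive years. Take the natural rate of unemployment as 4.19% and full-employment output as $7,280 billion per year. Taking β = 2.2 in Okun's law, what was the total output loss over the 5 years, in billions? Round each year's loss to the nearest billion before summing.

$2,544 billion

Year 2003: gap = -2.2 × (6.15 - 4.19) = -4.312%, loss ≈ 7280 × 4.312/100 ≈ 314.
Year 2004: gap = -2.2 × (7.26 - 4.19) = -6.754%, loss ≈ 7280 × 6.754/100 ≈ 492.
Year 2005: gap = -2.2 × (9.16 - 4.19) = -10.934%, loss ≈ 7280 × 10.934/100 ≈ 796.
Year 2006: gap = -2.2 × (9.14 - 4.19) = -10.89%, loss ≈ 7280 × 10.89/100 ≈ 793.
Year 2007: gap = -2.2 × (5.12 - 4.19) = -2.046%, loss ≈ 7280 × 2.046/100 ≈ 149.
Total lost output = 314 + 492 + 796 + 793 + 149 = 2544 billion.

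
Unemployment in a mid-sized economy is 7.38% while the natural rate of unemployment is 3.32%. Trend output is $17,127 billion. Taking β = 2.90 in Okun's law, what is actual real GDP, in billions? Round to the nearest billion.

$15,110 billion

Unemployment gap = 7.38 - 3.32 = 4.06 points, so the output gap is -2.9 × 4.06 = -11.774%.
Actual GDP = 17127 × (1 - 11.774/100) = 17127 × 0.88226 ≈ 15110 billion.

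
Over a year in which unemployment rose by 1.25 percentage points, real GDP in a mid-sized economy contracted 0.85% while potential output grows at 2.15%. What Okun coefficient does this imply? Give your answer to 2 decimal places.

Growth form: g_Y = g_Y* - β × Δu, so β = (g_Y* - g_Y)/Δu.
β = (2.15 + 0.85)/1.25 = 3/1.25 = 2.40.

β ≈ 2.40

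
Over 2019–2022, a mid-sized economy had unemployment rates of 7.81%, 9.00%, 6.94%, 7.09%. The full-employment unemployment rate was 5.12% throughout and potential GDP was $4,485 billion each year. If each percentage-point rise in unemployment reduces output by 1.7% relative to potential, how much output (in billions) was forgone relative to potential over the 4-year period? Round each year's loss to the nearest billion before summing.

Year 2019: gap = -1.7 × (7.81 - 5.12) = -4.573%, loss ≈ 4485 × 4.573/100 ≈ 205.
Year 2020: gap = -1.7 × (9 - 5.12) = -6.596%, loss ≈ 4485 × 6.596/100 ≈ 296.
Year 2021: gap = -1.7 × (6.94 - 5.12) = -3.094%, loss ≈ 4485 × 3.094/100 ≈ 139.
Year 2022: gap = -1.7 × (7.09 - 5.12) = -3.349%, loss ≈ 4485 × 3.349/100 ≈ 150.
Total lost output = 205 + 296 + 139 + 150 = 790 billion.

$790 billion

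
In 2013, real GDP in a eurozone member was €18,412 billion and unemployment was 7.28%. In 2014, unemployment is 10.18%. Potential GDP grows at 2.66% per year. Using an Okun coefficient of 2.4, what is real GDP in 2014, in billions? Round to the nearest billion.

Δu = 10.18 - 7.28 = 2.9 points.
Okun's law (growth form): g_Y = g_Y* - β × Δu = 2.66 - 2.4 × (2.90) = 2.66 - 6.96 = -4.3%.
Real GDP in the next year = 18412 × (1 - 4.3/100) = 18412 × 0.957 ≈ 17620 billion.

€17,620 billion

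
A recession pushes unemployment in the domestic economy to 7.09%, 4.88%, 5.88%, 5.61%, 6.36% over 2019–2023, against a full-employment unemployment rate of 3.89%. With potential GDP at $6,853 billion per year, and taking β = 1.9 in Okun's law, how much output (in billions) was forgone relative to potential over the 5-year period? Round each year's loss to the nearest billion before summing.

$1,351 billion

Year 2019: gap = -1.9 × (7.09 - 3.89) = -6.08%, loss ≈ 6853 × 6.08/100 ≈ 417.
Year 2020: gap = -1.9 × (4.88 - 3.89) = -1.881%, loss ≈ 6853 × 1.881/100 ≈ 129.
Year 2021: gap = -1.9 × (5.88 - 3.89) = -3.781%, loss ≈ 6853 × 3.781/100 ≈ 259.
Year 2022: gap = -1.9 × (5.61 - 3.89) = -3.268%, loss ≈ 6853 × 3.268/100 ≈ 224.
Year 2023: gap = -1.9 × (6.36 - 3.89) = -4.693%, loss ≈ 6853 × 4.693/100 ≈ 322.
Total lost output = 417 + 129 + 259 + 224 + 322 = 1351 billion.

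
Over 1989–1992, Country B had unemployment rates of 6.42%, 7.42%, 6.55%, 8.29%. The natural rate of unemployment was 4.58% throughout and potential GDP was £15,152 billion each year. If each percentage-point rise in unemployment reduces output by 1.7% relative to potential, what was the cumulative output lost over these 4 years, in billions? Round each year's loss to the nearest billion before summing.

Year 1989: gap = -1.7 × (6.42 - 4.58) = -3.128%, loss ≈ 15152 × 3.128/100 ≈ 474.
Year 1990: gap = -1.7 × (7.42 - 4.58) = -4.828%, loss ≈ 15152 × 4.828/100 ≈ 732.
Year 1991: gap = -1.7 × (6.55 - 4.58) = -3.349%, loss ≈ 15152 × 3.349/100 ≈ 507.
Year 1992: gap = -1.7 × (8.29 - 4.58) = -6.307%, loss ≈ 15152 × 6.307/100 ≈ 956.
Total lost output = 474 + 732 + 507 + 956 = 2669 billion.

£2,669 billion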